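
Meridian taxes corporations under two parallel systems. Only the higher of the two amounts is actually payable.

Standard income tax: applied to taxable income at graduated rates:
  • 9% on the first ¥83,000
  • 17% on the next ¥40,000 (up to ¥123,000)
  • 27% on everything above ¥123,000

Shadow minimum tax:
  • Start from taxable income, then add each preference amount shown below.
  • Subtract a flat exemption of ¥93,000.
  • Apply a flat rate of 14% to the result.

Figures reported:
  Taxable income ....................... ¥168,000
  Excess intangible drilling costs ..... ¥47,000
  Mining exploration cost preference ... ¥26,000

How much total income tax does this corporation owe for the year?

Shadow minimum tax:
  Adjusted income: ¥168,000 + ¥47,000 + ¥26,000 = ¥241,000
  Less exemption ¥93,000 → base ¥148,000
  ¥148,000 × 14% = ¥20,720

Standard income tax:
  ¥83,000 × 9% = ¥7,470
  ¥40,000 × 17% = ¥6,800
  ¥45,000 × 27% = ¥12,150
  → ¥26,420

¥26,420 > ¥20,720, so the standard income tax governs.

¥26,420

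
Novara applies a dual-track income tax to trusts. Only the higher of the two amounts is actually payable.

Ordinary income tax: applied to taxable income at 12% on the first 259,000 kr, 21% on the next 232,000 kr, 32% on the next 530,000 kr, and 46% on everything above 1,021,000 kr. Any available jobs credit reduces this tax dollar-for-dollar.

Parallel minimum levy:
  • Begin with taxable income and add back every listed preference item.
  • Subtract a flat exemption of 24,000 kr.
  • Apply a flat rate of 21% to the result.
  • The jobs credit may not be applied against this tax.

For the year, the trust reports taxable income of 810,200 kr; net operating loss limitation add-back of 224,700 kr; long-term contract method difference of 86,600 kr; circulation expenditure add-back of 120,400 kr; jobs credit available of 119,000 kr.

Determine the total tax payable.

Parallel minimum levy:
  Adjusted income: 810,200 kr + 224,700 kr + 86,600 kr + 120,400 kr = 1,241,900 kr
  Less exemption 24,000 kr → base 1,217,900 kr
  1,217,900 kr × 21% = 255,759 kr

Ordinary income tax:
  259,000 kr × 12% = 31,080 kr
  232,000 kr × 21% = 48,720 kr
  319,200 kr × 32% = 102,144 kr
  → 181,944 kr
  Less jobs credit 119,000 kr → 62,944 kr

255,759 kr > 62,944 kr, so the parallel minimum levy is the binding amount.

255,759 kr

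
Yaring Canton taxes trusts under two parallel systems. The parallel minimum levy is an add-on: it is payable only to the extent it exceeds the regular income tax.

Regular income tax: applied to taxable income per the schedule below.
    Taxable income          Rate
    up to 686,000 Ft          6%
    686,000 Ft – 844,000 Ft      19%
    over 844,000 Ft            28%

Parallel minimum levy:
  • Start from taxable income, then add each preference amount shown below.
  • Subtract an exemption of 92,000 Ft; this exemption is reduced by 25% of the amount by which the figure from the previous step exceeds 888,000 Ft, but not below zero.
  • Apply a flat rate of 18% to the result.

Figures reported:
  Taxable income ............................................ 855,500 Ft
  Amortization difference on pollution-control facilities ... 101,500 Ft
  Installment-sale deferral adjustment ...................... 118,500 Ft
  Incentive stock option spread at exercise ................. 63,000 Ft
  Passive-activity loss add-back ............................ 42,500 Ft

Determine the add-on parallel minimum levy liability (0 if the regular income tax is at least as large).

Regular income tax:
  686,000 Ft × 6% = 41,160 Ft
  158,000 Ft × 19% = 30,020 Ft
  11,500 Ft × 28% = 3,220 Ft
  → 74,400 Ft

Parallel minimum levy:
  Adjusted income: 855,500 Ft + 101,500 Ft + 118,500 Ft + 63,000 Ft + 42,500 Ft = 1,181,000 Ft
  Exemption: 92,000 Ft − 25% × (1,181,000 Ft − 888,000 Ft) = 92,000 Ft − 73,250 Ft = 18,750 Ft
  Base: 1,181,000 Ft − 18,750 Ft = 1,162,250 Ft
  1,162,250 Ft × 18% = 209,205 Ft

Excess of parallel minimum levy over regular income tax: 209,205 Ft − 74,400 Ft = 134,805 Ft.

134,805 Ft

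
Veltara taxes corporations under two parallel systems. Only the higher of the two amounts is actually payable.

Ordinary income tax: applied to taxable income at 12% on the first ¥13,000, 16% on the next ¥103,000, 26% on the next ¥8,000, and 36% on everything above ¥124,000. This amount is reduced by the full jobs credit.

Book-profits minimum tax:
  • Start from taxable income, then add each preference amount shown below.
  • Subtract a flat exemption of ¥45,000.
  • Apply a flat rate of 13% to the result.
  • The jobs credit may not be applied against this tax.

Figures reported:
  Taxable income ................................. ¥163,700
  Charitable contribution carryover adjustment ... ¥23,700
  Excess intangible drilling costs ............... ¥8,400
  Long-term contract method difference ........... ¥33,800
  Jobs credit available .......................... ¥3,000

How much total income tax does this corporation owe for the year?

Ordinary income tax:
  ¥13,000 × 12% = ¥1,560
  ¥103,000 × 16% = ¥16,480
  ¥8,000 × 26% = ¥2,080
  ¥39,700 × 36% = ¥14,292
  → ¥34,412
  Less jobs credit ¥3,000 → ¥31,412

Book-profits minimum tax:
  Adjusted income: ¥163,700 + ¥23,700 + ¥8,400 + ¥33,800 = ¥229,600
  Less exemption ¥45,000 → base ¥184,600
  ¥184,600 × 13% = ¥23,998

¥31,412 > ¥23,998, so the ordinary income tax governs.

¥31,412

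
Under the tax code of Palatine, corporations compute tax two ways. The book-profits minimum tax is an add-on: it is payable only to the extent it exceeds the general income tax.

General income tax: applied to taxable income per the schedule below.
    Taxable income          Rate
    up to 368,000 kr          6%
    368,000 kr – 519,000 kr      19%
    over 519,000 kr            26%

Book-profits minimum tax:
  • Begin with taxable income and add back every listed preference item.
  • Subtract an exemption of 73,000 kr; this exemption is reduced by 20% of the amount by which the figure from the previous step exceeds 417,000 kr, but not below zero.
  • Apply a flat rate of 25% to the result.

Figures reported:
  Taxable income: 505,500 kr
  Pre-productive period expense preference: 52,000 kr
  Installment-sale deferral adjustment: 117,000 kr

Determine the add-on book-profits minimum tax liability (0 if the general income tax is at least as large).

115,045 kr

Book-profits minimum tax:
  Adjusted income: 505,500 kr + 52,000 kr + 117,000 kr = 674,500 kr
  Exemption: 73,000 kr − 20% × (674,500 kr − 417,000 kr) = 73,000 kr − 51,500 kr = 21,500 kr
  Base: 674,500 kr − 21,500 kr = 653,000 kr
  653,000 kr × 25% = 163,250 kr

General income tax:
  368,000 kr × 6% = 22,080 kr
  137,500 kr × 19% = 26,125 kr
  → 48,205 kr

Excess of book-profits minimum tax over general income tax: 163,250 kr − 48,205 kr = 115,045 kr.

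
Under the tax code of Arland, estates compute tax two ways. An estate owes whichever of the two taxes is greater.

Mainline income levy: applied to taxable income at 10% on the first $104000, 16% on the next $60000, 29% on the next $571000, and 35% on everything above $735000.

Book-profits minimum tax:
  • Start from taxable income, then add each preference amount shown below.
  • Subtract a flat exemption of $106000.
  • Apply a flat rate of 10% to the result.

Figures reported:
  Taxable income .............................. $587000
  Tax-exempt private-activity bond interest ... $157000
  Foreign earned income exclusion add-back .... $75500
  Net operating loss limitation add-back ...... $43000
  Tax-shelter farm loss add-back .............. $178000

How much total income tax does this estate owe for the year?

$142670

Mainline income levy:
  $104000 × 10% = $10400
  $60000 × 16% = $9600
  $423000 × 29% = $122670
  → $142670

Book-profits minimum tax:
  Adjusted income: $587000 + $157000 + $75500 + $43000 + $178000 = $1040500
  Less exemption $106000 → base $934500
  $934500 × 10% = $93450

$142670 > $93450, so the mainline income levy governs.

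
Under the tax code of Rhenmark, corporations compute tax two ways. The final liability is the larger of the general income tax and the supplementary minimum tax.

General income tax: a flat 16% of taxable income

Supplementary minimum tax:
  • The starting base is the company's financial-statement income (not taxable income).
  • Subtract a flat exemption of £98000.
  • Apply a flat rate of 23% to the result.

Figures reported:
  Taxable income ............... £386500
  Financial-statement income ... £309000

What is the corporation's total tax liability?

£61840

Supplementary minimum tax:
  Base (financial-statement income): £309000
  Less exemption £98000 → base £211000
  £211000 × 23% = £48530

General income tax:
  £386500 × 16% = £61840

£61840 > £48530, so the general income tax governs.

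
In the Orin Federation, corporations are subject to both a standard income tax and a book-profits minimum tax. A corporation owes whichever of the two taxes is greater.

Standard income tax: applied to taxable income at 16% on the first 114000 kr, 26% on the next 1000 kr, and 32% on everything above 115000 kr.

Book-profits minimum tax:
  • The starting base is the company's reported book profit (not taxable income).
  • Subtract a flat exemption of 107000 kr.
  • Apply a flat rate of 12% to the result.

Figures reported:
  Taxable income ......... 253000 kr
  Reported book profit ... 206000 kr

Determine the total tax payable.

Standard income tax:
  114000 kr × 16% = 18240 kr
  1000 kr × 26% = 260 kr
  138000 kr × 32% = 44160 kr
  → 62660 kr

Book-profits minimum tax:
  Base (reported book profit): 206000 kr
  Less exemption 107000 kr → base 99000 kr
  99000 kr × 12% = 11880 kr

62660 kr > 11880 kr, so the standard income tax governs.

62660 kr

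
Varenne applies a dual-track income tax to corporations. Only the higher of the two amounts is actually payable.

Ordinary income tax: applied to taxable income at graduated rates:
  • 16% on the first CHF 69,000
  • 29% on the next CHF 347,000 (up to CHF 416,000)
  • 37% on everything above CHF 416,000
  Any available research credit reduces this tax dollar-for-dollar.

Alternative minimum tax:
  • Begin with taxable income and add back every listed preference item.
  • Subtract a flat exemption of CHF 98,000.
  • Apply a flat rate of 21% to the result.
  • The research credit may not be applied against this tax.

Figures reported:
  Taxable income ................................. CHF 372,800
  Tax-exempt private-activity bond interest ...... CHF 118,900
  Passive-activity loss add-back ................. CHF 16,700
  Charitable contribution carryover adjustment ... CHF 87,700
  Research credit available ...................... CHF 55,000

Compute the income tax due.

Alternative minimum tax:
  Adjusted income: CHF 372,800 + CHF 118,900 + CHF 16,700 + CHF 87,700 = CHF 596,100
  Less exemption CHF 98,000 → base CHF 498,100
  CHF 498,100 × 21% = CHF 104,601

Ordinary income tax:
  CHF 69,000 × 16% = CHF 11,040
  CHF 303,800 × 29% = CHF 88,102
  → CHF 99,142
  Less research credit CHF 55,000 → CHF 44,142

CHF 104,601 > CHF 44,142, so the alternative minimum tax is the binding amount.

CHF 104,601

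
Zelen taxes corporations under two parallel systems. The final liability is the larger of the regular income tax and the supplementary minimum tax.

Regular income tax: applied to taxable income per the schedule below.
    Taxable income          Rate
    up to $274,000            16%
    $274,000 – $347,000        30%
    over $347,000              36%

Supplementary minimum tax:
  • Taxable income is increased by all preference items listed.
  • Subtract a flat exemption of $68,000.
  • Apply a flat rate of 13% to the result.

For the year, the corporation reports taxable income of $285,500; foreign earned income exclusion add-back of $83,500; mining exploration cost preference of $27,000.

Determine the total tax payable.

Regular income tax:
  $274,000 × 16% = $43,840
  $11,500 × 30% = $3,450
  → $47,290

Supplementary minimum tax:
  Adjusted income: $285,500 + $83,500 + $27,000 = $396,000
  Less exemption $68,000 → base $328,000
  $328,000 × 13% = $42,640

$47,290 > $42,640, so the regular income tax governs.

$47,290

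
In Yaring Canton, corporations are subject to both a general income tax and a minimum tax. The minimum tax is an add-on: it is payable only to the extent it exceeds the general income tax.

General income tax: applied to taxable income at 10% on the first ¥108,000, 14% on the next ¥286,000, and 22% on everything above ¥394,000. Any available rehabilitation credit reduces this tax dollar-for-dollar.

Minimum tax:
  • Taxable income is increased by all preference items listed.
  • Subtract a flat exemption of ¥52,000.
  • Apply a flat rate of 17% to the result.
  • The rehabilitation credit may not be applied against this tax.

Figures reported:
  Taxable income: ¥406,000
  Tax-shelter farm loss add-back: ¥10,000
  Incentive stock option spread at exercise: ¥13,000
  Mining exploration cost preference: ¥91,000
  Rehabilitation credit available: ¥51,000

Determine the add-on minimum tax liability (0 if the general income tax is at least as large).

¥77,080

General income tax:
  ¥108,000 × 10% = ¥10,800
  ¥286,000 × 14% = ¥40,040
  ¥12,000 × 22% = ¥2,640
  → ¥53,480
  Less rehabilitation credit ¥51,000 → ¥2,480

Minimum tax:
  Adjusted income: ¥406,000 + ¥10,000 + ¥13,000 + ¥91,000 = ¥520,000
  Less exemption ¥52,000 → base ¥468,000
  ¥468,000 × 17% = ¥79,560

Excess of minimum tax over general income tax: ¥79,560 − ¥2,480 = ¥77,080.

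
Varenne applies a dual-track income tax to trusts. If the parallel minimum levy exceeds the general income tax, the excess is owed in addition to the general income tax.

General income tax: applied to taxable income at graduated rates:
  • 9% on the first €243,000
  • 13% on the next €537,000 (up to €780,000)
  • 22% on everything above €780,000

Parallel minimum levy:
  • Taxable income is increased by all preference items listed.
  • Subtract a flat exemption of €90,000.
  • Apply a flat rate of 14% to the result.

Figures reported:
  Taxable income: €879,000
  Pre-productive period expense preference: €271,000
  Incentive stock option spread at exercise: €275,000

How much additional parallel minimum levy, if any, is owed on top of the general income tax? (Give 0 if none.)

Parallel minimum levy:
  Adjusted income: €879,000 + €271,000 + €275,000 = €1,425,000
  Less exemption €90,000 → base €1,335,000
  €1,335,000 × 14% = €186,900

General income tax:
  €243,000 × 9% = €21,870
  €537,000 × 13% = €69,810
  €99,000 × 22% = €21,780
  → €113,460

Excess of parallel minimum levy over general income tax: €186,900 − €113,460 = €73,440.

€73,440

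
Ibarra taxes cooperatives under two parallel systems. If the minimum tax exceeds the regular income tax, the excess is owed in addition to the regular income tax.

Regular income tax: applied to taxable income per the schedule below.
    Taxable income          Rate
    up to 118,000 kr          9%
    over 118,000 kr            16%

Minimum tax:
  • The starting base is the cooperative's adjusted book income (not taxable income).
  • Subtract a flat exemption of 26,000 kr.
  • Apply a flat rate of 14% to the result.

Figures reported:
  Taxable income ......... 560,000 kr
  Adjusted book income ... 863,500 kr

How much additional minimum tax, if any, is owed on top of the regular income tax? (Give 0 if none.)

Regular income tax:
  118,000 kr × 9% = 10,620 kr
  442,000 kr × 16% = 70,720 kr
  → 81,340 kr

Minimum tax:
  Base (adjusted book income): 863,500 kr
  Less exemption 26,000 kr → base 837,500 kr
  837,500 kr × 14% = 117,250 kr

Excess of minimum tax over regular income tax: 117,250 kr − 81,340 kr = 35,910 kr.

35,910 kr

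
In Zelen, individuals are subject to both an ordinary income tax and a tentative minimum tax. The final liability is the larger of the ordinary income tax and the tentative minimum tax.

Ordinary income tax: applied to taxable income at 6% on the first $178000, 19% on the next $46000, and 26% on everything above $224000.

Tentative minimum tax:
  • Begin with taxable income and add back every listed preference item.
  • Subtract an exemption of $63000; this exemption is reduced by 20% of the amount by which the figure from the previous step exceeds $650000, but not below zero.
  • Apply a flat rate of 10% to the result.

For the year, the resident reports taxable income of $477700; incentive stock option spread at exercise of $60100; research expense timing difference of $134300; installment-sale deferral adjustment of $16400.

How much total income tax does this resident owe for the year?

Ordinary income tax:
  $178000 × 6% = $10680
  $46000 × 19% = $8740
  $253700 × 26% = $65962
  → $85382

Tentative minimum tax:
  Adjusted income: $477700 + $60100 + $134300 + $16400 = $688500
  Exemption: $63000 − 20% × ($688500 − $650000) = $63000 − $7700 = $55300
  Base: $688500 − $55300 = $633200
  $633200 × 10% = $63320

$85382 > $63320, so the ordinary income tax governs.

$85382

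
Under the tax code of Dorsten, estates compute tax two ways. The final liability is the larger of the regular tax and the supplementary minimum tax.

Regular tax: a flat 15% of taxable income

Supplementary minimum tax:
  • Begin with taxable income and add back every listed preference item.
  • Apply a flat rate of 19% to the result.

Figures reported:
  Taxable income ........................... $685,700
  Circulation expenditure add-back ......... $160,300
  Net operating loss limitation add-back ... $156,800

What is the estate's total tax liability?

Regular tax:
  $685,700 × 15% = $102,855

Supplementary minimum tax:
  Adjusted income: $685,700 + $160,300 + $156,800 = $1,002,800
  $1,002,800 × 19% = $190,532

$190,532 > $102,855, so the supplementary minimum tax is the binding amount.

$190,532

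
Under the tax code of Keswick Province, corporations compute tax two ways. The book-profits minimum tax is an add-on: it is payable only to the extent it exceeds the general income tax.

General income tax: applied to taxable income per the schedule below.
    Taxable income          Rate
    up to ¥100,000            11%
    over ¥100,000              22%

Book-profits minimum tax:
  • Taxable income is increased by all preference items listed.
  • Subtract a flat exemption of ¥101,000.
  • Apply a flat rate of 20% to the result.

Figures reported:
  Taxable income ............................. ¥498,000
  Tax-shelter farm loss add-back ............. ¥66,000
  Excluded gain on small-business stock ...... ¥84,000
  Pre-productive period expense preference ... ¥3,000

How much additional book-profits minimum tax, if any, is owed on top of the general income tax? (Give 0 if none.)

¥11,440

Book-profits minimum tax:
  Adjusted income: ¥498,000 + ¥66,000 + ¥84,000 + ¥3,000 = ¥651,000
  Less exemption ¥101,000 → base ¥550,000
  ¥550,000 × 20% = ¥110,000

General income tax:
  ¥100,000 × 11% = ¥11,000
  ¥398,000 × 22% = ¥87,560
  → ¥98,560

Excess of book-profits minimum tax over general income tax: ¥110,000 − ¥98,560 = ¥11,440.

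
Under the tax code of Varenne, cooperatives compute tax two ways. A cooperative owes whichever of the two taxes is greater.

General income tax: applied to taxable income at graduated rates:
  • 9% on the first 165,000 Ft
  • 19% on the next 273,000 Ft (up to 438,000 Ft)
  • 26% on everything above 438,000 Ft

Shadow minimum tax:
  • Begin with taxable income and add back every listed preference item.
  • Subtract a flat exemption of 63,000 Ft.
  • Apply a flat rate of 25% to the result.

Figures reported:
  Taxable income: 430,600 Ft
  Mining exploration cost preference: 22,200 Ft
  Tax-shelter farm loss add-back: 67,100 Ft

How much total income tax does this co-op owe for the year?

114,225 Ft

Shadow minimum tax:
  Adjusted income: 430,600 Ft + 22,200 Ft + 67,100 Ft = 519,900 Ft
  Less exemption 63,000 Ft → base 456,900 Ft
  456,900 Ft × 25% = 114,225 Ft

General income tax:
  165,000 Ft × 9% = 14,850 Ft
  265,600 Ft × 19% = 50,464 Ft
  → 65,314 Ft

114,225 Ft > 65,314 Ft, so the shadow minimum tax is the binding amount.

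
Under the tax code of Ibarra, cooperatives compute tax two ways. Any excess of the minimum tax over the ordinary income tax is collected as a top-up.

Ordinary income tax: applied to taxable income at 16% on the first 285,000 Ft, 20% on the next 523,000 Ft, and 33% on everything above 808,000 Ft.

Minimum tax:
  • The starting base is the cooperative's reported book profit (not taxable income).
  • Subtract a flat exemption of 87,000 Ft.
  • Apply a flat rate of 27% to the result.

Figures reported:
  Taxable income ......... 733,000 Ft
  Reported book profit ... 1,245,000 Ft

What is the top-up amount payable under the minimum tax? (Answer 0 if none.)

Minimum tax:
  Base (reported book profit): 1,245,000 Ft
  Less exemption 87,000 Ft → base 1,158,000 Ft
  1,158,000 Ft × 27% = 312,660 Ft

Ordinary income tax:
  285,000 Ft × 16% = 45,600 Ft
  448,000 Ft × 20% = 89,600 Ft
  → 135,200 Ft

Excess of minimum tax over ordinary income tax: 312,660 Ft − 135,200 Ft = 177,460 Ft.

177,460 Ft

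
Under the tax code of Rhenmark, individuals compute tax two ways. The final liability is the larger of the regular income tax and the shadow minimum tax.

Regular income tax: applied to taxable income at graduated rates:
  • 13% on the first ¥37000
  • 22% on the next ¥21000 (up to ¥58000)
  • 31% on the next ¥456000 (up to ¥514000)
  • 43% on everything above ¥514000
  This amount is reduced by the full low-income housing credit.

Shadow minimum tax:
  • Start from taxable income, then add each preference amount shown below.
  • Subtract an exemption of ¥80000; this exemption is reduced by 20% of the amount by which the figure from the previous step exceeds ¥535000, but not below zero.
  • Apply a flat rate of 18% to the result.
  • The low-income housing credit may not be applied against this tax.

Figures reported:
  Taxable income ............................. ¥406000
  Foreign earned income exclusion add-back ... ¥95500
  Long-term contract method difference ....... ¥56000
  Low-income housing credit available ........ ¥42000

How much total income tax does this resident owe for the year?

¥86760

Shadow minimum tax:
  Adjusted income: ¥406000 + ¥95500 + ¥56000 = ¥557500
  Exemption: ¥80000 − 20% × (¥557500 − ¥535000) = ¥80000 − ¥4500 = ¥75500
  Base: ¥557500 − ¥75500 = ¥482000
  ¥482000 × 18% = ¥86760

Regular income tax:
  ¥37000 × 13% = ¥4810
  ¥21000 × 22% = ¥4620
  ¥348000 × 31% = ¥107880
  → ¥117310
  Less low-income housing credit ¥42000 → ¥75310

¥86760 > ¥75310, so the shadow minimum tax is the binding amount.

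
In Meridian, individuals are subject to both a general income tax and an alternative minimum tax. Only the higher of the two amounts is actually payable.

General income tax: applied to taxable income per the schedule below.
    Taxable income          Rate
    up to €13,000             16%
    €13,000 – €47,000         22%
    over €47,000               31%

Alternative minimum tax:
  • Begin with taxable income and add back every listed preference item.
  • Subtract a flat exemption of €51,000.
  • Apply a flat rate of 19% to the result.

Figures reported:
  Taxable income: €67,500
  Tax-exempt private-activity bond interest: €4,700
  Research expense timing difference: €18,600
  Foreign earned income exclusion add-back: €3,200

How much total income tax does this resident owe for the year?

General income tax:
  €13,000 × 16% = €2,080
  €34,000 × 22% = €7,480
  €20,500 × 31% = €6,355
  → €15,915

Alternative minimum tax:
  Adjusted income: €67,500 + €4,700 + €18,600 + €3,200 = €94,000
  Less exemption €51,000 → base €43,000
  €43,000 × 19% = €8,170

€15,915 > €8,170, so the general income tax governs.

€15,915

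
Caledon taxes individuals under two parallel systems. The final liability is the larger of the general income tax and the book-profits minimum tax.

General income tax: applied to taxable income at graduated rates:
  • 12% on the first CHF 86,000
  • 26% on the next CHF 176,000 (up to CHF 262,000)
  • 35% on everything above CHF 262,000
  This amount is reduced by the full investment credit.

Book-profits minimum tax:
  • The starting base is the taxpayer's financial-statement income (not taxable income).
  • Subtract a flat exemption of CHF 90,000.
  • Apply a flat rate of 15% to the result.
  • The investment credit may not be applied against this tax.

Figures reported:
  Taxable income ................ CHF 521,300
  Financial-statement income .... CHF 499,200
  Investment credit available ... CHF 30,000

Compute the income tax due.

CHF 116,835

Book-profits minimum tax:
  Base (financial-statement income): CHF 499,200
  Less exemption CHF 90,000 → base CHF 409,200
  CHF 409,200 × 15% = CHF 61,380

General income tax:
  CHF 86,000 × 12% = CHF 10,320
  CHF 176,000 × 26% = CHF 45,760
  CHF 259,300 × 35% = CHF 90,755
  → CHF 146,835
  Less investment credit CHF 30,000 → CHF 116,835

CHF 116,835 > CHF 61,380, so the general income tax governs.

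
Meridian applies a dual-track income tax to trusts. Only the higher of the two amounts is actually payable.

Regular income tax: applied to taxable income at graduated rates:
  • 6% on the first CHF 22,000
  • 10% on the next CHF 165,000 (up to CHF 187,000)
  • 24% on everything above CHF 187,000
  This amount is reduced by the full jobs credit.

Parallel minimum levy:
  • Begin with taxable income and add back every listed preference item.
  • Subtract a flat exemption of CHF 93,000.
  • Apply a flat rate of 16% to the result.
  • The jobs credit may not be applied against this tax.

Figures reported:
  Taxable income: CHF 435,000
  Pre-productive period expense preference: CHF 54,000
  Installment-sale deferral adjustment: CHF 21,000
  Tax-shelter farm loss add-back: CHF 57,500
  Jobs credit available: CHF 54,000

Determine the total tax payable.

Regular income tax:
  CHF 22,000 × 6% = CHF 1,320
  CHF 165,000 × 10% = CHF 16,500
  CHF 248,000 × 24% = CHF 59,520
  → CHF 77,340
  Less jobs credit CHF 54,000 → CHF 23,340

Parallel minimum levy:
  Adjusted income: CHF 435,000 + CHF 54,000 + CHF 21,000 + CHF 57,500 = CHF 567,500
  Less exemption CHF 93,000 → base CHF 474,500
  CHF 474,500 × 16% = CHF 75,920

CHF 75,920 > CHF 23,340, so the parallel minimum levy is the binding amount.

CHF 75,920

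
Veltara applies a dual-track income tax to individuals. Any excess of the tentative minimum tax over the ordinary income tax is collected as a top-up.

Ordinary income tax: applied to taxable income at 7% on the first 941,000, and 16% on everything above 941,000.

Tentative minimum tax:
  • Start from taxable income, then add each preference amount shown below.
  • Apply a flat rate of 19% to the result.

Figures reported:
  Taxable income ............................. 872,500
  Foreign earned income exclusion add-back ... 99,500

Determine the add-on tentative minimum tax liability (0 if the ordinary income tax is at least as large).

123,605

Tentative minimum tax:
  Adjusted income: 872,500 + 99,500 = 972,000
  972,000 × 19% = 184,680

Ordinary income tax:
  872,500 × 7% = 61,075

Excess of tentative minimum tax over ordinary income tax: 184,680 − 61,075 = 123,605.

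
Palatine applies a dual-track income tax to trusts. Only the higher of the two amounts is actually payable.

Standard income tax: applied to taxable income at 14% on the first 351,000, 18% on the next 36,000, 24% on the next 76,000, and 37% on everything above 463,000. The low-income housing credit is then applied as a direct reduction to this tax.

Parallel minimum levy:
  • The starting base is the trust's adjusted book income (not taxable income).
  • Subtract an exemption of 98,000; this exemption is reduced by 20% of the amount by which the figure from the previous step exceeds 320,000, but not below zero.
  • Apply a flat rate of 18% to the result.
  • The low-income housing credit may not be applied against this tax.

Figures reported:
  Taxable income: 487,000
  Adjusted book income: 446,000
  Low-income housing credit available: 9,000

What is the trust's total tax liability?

73,740

Standard income tax:
  351,000 × 14% = 49,140
  36,000 × 18% = 6,480
  76,000 × 24% = 18,240
  24,000 × 37% = 8,880
  → 82,740
  Less low-income housing credit 9,000 → 73,740

Parallel minimum levy:
  Base (adjusted book income): 446,000
  Exemption: 98,000 − 20% × (446,000 − 320,000) = 98,000 − 25,200 = 72,800
  Base: 446,000 − 72,800 = 373,200
  373,200 × 18% = 67,176

73,740 > 67,176, so the standard income tax governs.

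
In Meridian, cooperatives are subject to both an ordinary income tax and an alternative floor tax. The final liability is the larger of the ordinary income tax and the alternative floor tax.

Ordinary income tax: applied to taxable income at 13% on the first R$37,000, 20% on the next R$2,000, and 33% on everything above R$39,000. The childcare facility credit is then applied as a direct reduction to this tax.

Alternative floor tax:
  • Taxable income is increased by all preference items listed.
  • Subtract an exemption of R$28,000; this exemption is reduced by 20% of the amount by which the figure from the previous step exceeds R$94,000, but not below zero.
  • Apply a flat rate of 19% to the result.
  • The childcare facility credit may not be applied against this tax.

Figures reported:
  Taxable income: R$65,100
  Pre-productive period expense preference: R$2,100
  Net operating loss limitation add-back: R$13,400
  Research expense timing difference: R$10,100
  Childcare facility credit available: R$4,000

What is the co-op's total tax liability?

Ordinary income tax:
  R$37,000 × 13% = R$4,810
  R$2,000 × 20% = R$400
  R$26,100 × 33% = R$8,613
  → R$13,823
  Less childcare facility credit R$4,000 → R$9,823

Alternative floor tax:
  Adjusted income: R$65,100 + R$2,100 + R$13,400 + R$10,100 = R$90,700
  Exemption: R$90,700 ≤ R$94,000, so full R$28,000 applies
  Base: R$90,700 − R$28,000 = R$62,700
  R$62,700 × 19% = R$11,913

R$11,913 > R$9,823, so the alternative floor tax is the binding amount.

R$11,913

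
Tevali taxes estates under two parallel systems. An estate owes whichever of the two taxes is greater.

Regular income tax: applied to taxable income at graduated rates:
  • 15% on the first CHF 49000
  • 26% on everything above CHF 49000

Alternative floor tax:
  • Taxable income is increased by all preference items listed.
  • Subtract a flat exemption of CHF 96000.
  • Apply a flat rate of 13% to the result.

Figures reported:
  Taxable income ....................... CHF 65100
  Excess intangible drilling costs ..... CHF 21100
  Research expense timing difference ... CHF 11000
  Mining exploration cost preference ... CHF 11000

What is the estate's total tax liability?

Regular income tax:
  CHF 49000 × 15% = CHF 7350
  CHF 16100 × 26% = CHF 4186
  → CHF 11536

Alternative floor tax:
  Adjusted income: CHF 65100 + CHF 21100 + CHF 11000 + CHF 11000 = CHF 108200
  Less exemption CHF 96000 → base CHF 12200
  CHF 12200 × 13% = CHF 1586

CHF 11536 > CHF 1586, so the regular income tax governs.

CHF 11536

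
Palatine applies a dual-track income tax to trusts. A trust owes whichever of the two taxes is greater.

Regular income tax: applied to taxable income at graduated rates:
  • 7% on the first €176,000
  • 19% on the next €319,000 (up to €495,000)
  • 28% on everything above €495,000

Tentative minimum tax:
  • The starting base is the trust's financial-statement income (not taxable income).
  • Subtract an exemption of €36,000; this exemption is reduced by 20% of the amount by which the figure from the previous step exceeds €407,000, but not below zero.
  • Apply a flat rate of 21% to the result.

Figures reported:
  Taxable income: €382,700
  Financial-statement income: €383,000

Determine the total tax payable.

Regular income tax:
  €176,000 × 7% = €12,320
  €206,700 × 19% = €39,273
  → €51,593

Tentative minimum tax:
  Base (financial-statement income): €383,000
  Exemption: €383,000 ≤ €407,000, so full €36,000 applies
  Base: €383,000 − €36,000 = €347,000
  €347,000 × 21% = €72,870

€72,870 > €51,593, so the tentative minimum tax is the binding amount.

€72,870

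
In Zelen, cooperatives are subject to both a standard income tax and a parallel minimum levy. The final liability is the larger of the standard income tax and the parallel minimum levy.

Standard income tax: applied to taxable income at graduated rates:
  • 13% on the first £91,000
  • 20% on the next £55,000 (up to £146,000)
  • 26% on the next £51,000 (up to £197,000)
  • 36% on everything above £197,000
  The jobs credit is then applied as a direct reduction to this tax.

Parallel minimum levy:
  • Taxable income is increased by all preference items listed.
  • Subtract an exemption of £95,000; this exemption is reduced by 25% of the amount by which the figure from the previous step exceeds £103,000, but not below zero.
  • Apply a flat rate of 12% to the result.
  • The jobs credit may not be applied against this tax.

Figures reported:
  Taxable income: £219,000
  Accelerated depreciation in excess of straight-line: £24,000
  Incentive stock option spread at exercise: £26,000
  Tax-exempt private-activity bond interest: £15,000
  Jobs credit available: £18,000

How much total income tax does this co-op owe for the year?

Parallel minimum levy:
  Adjusted income: £219,000 + £24,000 + £26,000 + £15,000 = £284,000
  Exemption: £95,000 − 25% × (£284,000 − £103,000) = £95,000 − £45,250 = £49,750
  Base: £284,000 − £49,750 = £234,250
  £234,250 × 12% = £28,110

Standard income tax:
  £91,000 × 13% = £11,830
  £55,000 × 20% = £11,000
  £51,000 × 26% = £13,260
  £22,000 × 36% = £7,920
  → £44,010
  Less jobs credit £18,000 → £26,010

£28,110 > £26,010, so the parallel minimum levy is the binding amount.

£28,110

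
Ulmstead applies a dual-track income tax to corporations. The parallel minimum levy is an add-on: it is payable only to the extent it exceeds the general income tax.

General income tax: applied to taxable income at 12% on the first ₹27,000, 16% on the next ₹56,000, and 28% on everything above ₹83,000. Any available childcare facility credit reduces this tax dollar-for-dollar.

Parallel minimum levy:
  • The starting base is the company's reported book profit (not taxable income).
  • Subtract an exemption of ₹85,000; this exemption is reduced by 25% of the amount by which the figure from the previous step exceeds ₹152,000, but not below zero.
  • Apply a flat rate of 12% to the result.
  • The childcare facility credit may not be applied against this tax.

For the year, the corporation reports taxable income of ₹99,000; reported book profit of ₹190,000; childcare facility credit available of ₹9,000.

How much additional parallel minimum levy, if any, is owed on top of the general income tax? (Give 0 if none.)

General income tax:
  ₹27,000 × 12% = ₹3,240
  ₹56,000 × 16% = ₹8,960
  ₹16,000 × 28% = ₹4,480
  → ₹16,680
  Less childcare facility credit ₹9,000 → ₹7,680

Parallel minimum levy:
  Base (reported book profit): ₹190,000
  Exemption: ₹85,000 − 25% × (₹190,000 − ₹152,000) = ₹85,000 − ₹9,500 = ₹75,500
  Base: ₹190,000 − ₹75,500 = ₹114,500
  ₹114,500 × 12% = ₹13,740

Excess of parallel minimum levy over general income tax: ₹13,740 − ₹7,680 = ₹6,060.

₹6,060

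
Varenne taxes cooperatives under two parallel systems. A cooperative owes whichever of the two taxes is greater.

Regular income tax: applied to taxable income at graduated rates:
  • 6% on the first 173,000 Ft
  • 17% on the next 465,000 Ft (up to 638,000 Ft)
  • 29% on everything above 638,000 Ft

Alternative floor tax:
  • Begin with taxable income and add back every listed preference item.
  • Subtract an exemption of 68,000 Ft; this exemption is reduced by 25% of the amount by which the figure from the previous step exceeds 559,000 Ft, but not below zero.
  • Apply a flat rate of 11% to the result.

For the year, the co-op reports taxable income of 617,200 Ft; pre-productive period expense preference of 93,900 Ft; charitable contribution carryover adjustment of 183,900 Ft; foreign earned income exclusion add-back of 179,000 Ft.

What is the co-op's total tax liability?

118,140 Ft

Alternative floor tax:
  Adjusted income: 617,200 Ft + 93,900 Ft + 183,900 Ft + 179,000 Ft = 1,074,000 Ft
  Exemption: 25% × (1,074,000 Ft − 559,000 Ft) = 128,750 Ft ≥ 68,000 Ft, so the exemption is fully phased out
  Base: 1,074,000 Ft − 0 Ft = 1,074,000 Ft
  1,074,000 Ft × 11% = 118,140 Ft

Regular income tax:
  173,000 Ft × 6% = 10,380 Ft
  444,200 Ft × 17% = 75,514 Ft
  → 85,894 Ft

118,140 Ft > 85,894 Ft, so the alternative floor tax is the binding amount.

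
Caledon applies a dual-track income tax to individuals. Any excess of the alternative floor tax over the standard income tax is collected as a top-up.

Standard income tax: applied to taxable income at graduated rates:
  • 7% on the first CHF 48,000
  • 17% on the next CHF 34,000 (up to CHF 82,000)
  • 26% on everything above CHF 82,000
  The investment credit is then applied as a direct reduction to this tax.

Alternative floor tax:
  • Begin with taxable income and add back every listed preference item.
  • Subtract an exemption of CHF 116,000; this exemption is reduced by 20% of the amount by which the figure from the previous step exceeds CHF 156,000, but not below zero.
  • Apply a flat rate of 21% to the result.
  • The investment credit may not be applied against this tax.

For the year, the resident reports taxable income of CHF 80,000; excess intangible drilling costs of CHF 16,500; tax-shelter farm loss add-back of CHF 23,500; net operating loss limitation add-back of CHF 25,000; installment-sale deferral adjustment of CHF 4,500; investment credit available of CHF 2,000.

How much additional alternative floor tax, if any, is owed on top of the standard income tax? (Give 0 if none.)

CHF 235

Alternative floor tax:
  Adjusted income: CHF 80,000 + CHF 16,500 + CHF 23,500 + CHF 25,000 + CHF 4,500 = CHF 149,500
  Exemption: CHF 149,500 ≤ CHF 156,000, so full CHF 116,000 applies
  Base: CHF 149,500 − CHF 116,000 = CHF 33,500
  CHF 33,500 × 21% = CHF 7,035

Standard income tax:
  CHF 48,000 × 7% = CHF 3,360
  CHF 32,000 × 17% = CHF 5,440
  → CHF 8,800
  Less investment credit CHF 2,000 → CHF 6,800

Excess of alternative floor tax over standard income tax: CHF 7,035 − CHF 6,800 = CHF 235.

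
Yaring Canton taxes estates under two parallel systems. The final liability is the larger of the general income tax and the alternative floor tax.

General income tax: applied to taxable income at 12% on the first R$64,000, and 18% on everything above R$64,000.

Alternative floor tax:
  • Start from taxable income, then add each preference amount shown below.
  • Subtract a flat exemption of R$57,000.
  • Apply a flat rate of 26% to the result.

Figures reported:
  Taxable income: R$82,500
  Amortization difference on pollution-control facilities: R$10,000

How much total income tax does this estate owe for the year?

General income tax:
  R$64,000 × 12% = R$7,680
  R$18,500 × 18% = R$3,330
  → R$11,010

Alternative floor tax:
  Adjusted income: R$82,500 + R$10,000 = R$92,500
  Less exemption R$57,000 → base R$35,500
  R$35,500 × 26% = R$9,230

R$11,010 > R$9,230, so the general income tax governs.

R$11,010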